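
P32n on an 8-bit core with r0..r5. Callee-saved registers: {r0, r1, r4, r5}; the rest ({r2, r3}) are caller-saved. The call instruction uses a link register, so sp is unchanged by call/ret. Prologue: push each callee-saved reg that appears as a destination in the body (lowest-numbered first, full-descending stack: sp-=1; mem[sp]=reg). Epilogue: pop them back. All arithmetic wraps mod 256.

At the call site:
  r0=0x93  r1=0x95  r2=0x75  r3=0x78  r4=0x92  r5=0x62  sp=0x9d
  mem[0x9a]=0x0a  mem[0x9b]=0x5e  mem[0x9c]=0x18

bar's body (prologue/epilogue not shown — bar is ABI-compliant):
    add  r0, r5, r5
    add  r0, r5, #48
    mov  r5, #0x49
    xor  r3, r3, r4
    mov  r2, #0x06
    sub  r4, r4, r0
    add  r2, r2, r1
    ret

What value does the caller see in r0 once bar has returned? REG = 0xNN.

prologue: push r0 -> mem[0x9c]=0x93, sp=0x9c
prologue: push r4 -> mem[0x9b]=0x92, sp=0x9b
prologue: push r5 -> mem[0x9a]=0x62, sp=0x9a
body[0] add  r0, r5, r5 -> r0=0xc4
body[1] add  r0, r5, #48 -> r0=0x92
body[2] mov  r5, #0x49 -> r5=0x49
body[3] xor  r3, r3, r4 -> r3=0xea
body[4] mov  r2, #0x06 -> r2=0x06
body[5] sub  r4, r4, r0 -> r4=0x00
body[6] add  r2, r2, r1 -> r2=0x9b
epilogue: pop r5=0x62, sp=0x9b
epilogue: pop r4=0x92, sp=0x9c
epilogue: pop r0=0x93, sp=0x9d
r0 is callee-saved -> restored

REG = 0x93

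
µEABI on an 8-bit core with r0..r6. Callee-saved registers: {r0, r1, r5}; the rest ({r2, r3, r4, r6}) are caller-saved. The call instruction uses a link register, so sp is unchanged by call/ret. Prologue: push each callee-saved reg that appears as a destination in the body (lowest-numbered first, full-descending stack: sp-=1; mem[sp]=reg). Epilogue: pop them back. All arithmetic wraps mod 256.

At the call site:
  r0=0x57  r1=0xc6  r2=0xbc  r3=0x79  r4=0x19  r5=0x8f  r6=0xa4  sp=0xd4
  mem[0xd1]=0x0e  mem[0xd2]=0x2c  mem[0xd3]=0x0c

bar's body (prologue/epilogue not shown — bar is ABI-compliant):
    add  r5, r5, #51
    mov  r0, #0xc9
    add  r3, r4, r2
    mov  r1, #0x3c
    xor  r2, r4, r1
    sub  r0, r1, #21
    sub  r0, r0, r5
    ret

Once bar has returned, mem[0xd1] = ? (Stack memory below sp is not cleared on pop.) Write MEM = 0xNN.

MEM = 0x8f

prologue: push r0 -> mem[0xd3]=0x57, sp=0xd3
prologue: push r1 -> mem[0xd2]=0xc6, sp=0xd2
prologue: push r5 -> mem[0xd1]=0x8f, sp=0xd1
body[0] add  r5, r5, #51 -> r5=0xc2
body[1] mov  r0, #0xc9 -> r0=0xc9
body[2] add  r3, r4, r2 -> r3=0xd5
body[3] mov  r1, #0x3c -> r1=0x3c
body[4] xor  r2, r4, r1 -> r2=0x25
body[5] sub  r0, r1, #21 -> r0=0x27
body[6] sub  r0, r0, r5 -> r0=0x65
epilogue: pop r5=0x8f, sp=0xd2
epilogue: pop r1=0xc6, sp=0xd3
epilogue: pop r0=0x57, sp=0xd4
prologue pushed ['r0', 'r1', 'r5'] at ['0xd3', '0xd2', '0xd1']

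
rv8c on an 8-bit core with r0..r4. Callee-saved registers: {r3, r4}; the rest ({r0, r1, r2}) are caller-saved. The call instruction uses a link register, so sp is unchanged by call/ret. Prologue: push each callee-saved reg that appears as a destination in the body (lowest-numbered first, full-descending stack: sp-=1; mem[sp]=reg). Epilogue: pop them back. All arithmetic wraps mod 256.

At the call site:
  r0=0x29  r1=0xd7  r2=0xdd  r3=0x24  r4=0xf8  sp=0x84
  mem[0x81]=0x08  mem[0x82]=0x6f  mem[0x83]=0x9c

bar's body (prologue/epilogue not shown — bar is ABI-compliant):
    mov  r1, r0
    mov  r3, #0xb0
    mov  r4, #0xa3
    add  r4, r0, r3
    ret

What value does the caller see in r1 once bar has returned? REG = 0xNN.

prologue: push r3 -> mem[0x83]=0x24, sp=0x83
prologue: push r4 -> mem[0x82]=0xf8, sp=0x82
body[0] mov  r1, r0 -> r1=0x29
body[1] mov  r3, #0xb0 -> r3=0xb0
body[2] mov  r4, #0xa3 -> r4=0xa3
body[3] add  r4, r0, r3 -> r4=0xd9
epilogue: pop r4=0xf8, sp=0x83
epilogue: pop r3=0x24, sp=0x84
r1 is caller-saved -> body value

REG = 0x29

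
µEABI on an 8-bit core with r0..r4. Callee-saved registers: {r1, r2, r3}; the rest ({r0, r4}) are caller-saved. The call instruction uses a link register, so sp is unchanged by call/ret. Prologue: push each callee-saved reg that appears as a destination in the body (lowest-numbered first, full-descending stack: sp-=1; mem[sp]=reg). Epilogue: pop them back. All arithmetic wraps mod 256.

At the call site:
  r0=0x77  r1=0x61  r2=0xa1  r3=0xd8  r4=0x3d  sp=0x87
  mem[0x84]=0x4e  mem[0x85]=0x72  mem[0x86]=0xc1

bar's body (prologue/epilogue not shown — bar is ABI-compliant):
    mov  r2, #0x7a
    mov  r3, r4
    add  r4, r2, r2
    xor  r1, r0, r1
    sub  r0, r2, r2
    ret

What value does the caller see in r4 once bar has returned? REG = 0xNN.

prologue: push r1 → mem[0x86]=0x61, sp=0x86
prologue: push r2 → mem[0x85]=0xa1, sp=0x85
prologue: push r3 → mem[0x84]=0xd8, sp=0x84
body[0] mov  r2, #0x7a → r2=0x7a
body[1] mov  r3, r4 → r3=0x3d
body[2] add  r4, r2, r2 → r4=0xf4
body[3] xor  r1, r0, r1 → r1=0x16
body[4] sub  r0, r2, r2 → r0=0x00
epilogue: pop r3=0xd8, sp=0x85
epilogue: pop r2=0xa1, sp=0x86
epilogue: pop r1=0x61, sp=0x87
r4 is caller-saved → body value

REG = 0xf4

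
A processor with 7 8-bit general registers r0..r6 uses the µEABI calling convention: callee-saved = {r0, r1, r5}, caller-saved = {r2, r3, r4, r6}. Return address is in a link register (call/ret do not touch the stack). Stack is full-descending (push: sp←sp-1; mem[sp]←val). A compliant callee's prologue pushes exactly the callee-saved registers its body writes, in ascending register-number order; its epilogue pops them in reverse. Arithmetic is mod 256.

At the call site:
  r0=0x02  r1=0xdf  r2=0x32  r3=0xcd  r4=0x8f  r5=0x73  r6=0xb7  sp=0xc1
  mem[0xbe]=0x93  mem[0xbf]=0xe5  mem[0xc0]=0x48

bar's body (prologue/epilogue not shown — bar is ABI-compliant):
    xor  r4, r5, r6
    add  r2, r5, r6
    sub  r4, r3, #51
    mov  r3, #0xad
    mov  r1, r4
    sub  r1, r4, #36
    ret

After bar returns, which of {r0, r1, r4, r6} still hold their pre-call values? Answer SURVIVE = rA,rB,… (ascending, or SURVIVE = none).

SURVIVE = r0,r1,r6

prologue: push r1 → mem[0xc0]=0xdf, sp=0xc0
body[0] xor  r4, r5, r6 → r4=0xc4
body[1] add  r2, r5, r6 → r2=0x2a
body[2] sub  r4, r3, #51 → r4=0x9a
body[3] mov  r3, #0xad → r3=0xad
body[4] mov  r1, r4 → r1=0x9a
body[5] sub  r1, r4, #36 → r1=0x76
epilogue: pop r1=0xdf, sp=0xc1
r0: callee-saved, written=False
r1: callee-saved, written=True
r4: caller-saved, written=True
r6: caller-saved, written=False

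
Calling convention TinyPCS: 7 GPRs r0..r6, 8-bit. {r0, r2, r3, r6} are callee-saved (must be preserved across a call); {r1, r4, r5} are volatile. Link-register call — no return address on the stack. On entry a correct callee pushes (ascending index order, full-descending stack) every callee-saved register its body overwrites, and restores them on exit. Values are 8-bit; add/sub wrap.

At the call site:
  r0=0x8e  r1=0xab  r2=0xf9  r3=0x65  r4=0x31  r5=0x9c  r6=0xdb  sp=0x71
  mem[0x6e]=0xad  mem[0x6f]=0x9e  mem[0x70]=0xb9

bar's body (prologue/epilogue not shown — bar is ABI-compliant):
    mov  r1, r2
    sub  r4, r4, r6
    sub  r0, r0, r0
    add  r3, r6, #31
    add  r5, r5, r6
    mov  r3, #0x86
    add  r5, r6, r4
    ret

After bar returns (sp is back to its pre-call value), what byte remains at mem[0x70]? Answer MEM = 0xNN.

MEM = 0x8e

prologue: push r0 -> mem[0x70]=0x8e, sp=0x70
prologue: push r3 -> mem[0x6f]=0x65, sp=0x6f
body[0] mov  r1, r2 -> r1=0xf9
body[1] sub  r4, r4, r6 -> r4=0x56
body[2] sub  r0, r0, r0 -> r0=0x00
body[3] add  r3, r6, #31 -> r3=0xfa
body[4] add  r5, r5, r6 -> r5=0x77
body[5] mov  r3, #0x86 -> r3=0x86
body[6] add  r5, r6, r4 -> r5=0x31
epilogue: pop r3=0x65, sp=0x70
epilogue: pop r0=0x8e, sp=0x71
prologue pushed ['r0', 'r3'] at ['0x70', '0x6f']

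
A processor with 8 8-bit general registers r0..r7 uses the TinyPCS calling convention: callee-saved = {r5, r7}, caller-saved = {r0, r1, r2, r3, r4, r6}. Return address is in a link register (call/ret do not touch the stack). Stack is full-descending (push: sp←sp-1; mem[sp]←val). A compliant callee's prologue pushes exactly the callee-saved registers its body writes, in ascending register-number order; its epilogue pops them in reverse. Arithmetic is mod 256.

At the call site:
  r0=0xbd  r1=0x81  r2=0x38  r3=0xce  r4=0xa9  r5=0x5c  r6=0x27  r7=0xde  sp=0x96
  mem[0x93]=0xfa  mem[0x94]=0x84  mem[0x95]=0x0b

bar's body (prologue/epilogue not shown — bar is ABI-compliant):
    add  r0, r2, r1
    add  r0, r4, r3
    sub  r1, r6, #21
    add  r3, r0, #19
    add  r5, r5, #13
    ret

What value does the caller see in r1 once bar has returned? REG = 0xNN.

REG = 0x12

prologue: push r5 -> mem[0x95]=0x5c, sp=0x95
body[0] add  r0, r2, r1 -> r0=0xb9
body[1] add  r0, r4, r3 -> r0=0x77
body[2] sub  r1, r6, #21 -> r1=0x12
body[3] add  r3, r0, #19 -> r3=0x8a
body[4] add  r5, r5, #13 -> r5=0x69
epilogue: pop r5=0x5c, sp=0x96
r1 is caller-saved -> body value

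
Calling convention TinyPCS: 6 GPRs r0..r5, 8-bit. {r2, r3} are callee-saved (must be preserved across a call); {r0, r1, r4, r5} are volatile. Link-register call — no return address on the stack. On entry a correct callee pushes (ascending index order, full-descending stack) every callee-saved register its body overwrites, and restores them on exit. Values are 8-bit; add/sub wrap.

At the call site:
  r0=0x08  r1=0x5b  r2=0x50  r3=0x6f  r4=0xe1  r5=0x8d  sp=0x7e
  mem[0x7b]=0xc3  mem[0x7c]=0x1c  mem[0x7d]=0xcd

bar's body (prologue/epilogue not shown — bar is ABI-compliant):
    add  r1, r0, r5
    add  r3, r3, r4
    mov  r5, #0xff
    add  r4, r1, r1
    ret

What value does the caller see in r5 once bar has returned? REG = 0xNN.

REG = 0xff

prologue: push r3 → mem[0x7d]=0x6f, sp=0x7d
body[0] add  r1, r0, r5 → r1=0x95
body[1] add  r3, r3, r4 → r3=0x50
body[2] mov  r5, #0xff → r5=0xff
body[3] add  r4, r1, r1 → r4=0x2a
epilogue: pop r3=0x6f, sp=0x7e
r5 is caller-saved → body value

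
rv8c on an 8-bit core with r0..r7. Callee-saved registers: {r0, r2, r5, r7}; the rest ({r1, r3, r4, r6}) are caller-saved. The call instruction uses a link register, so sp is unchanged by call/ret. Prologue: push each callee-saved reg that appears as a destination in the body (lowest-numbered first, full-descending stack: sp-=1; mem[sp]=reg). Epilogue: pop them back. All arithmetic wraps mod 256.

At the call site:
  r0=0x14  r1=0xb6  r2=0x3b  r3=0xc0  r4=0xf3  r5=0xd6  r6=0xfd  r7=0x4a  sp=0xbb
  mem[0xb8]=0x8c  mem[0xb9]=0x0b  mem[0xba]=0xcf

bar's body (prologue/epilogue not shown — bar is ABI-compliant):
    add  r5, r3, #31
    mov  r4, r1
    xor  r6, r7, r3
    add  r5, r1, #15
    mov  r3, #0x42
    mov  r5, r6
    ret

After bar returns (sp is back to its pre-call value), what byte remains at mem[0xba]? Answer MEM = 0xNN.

MEM = 0xd6

prologue: push r5 → mem[0xba]=0xd6, sp=0xba
body[0] add  r5, r3, #31 → r5=0xdf
body[1] mov  r4, r1 → r4=0xb6
body[2] xor  r6, r7, r3 → r6=0x8a
body[3] add  r5, r1, #15 → r5=0xc5
body[4] mov  r3, #0x42 → r3=0x42
body[5] mov  r5, r6 → r5=0x8a
epilogue: pop r5=0xd6, sp=0xbb
prologue pushed ['r5'] at ['0xba']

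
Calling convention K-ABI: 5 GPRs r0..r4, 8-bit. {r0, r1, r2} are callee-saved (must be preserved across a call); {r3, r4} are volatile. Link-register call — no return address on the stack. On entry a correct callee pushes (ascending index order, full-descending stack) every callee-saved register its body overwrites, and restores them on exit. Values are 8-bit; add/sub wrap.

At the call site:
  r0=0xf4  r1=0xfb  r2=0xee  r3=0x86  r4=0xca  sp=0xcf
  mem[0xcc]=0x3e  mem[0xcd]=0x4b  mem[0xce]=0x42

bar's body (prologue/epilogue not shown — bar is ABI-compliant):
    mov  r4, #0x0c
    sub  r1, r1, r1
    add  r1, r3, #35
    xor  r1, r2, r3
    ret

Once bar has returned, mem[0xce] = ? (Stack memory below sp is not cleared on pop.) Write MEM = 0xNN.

prologue: push r1 → mem[0xce]=0xfb, sp=0xce
body[0] mov  r4, #0x0c → r4=0x0c
body[1] sub  r1, r1, r1 → r1=0x00
body[2] add  r1, r3, #35 → r1=0xa9
body[3] xor  r1, r2, r3 → r1=0x68
epilogue: pop r1=0xfb, sp=0xcf
prologue pushed ['r1'] at ['0xce']

MEM = 0xfb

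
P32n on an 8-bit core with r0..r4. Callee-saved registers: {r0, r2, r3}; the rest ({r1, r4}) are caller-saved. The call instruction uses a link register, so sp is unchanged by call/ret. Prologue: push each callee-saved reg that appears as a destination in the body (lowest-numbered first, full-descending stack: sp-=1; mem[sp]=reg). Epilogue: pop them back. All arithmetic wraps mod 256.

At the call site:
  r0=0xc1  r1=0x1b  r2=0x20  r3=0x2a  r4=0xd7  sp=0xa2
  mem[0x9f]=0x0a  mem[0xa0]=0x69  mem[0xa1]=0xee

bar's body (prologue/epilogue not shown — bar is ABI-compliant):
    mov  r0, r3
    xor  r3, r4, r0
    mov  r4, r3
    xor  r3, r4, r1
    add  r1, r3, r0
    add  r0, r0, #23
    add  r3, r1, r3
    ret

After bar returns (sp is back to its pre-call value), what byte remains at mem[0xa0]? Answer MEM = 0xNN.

MEM = 0x2a

prologue: push r0 -> mem[0xa1]=0xc1, sp=0xa1
prologue: push r3 -> mem[0xa0]=0x2a, sp=0xa0
body[0] mov  r0, r3 -> r0=0x2a
body[1] xor  r3, r4, r0 -> r3=0xfd
body[2] mov  r4, r3 -> r4=0xfd
body[3] xor  r3, r4, r1 -> r3=0xe6
body[4] add  r1, r3, r0 -> r1=0x10
body[5] add  r0, r0, #23 -> r0=0x41
body[6] add  r3, r1, r3 -> r3=0xf6
epilogue: pop r3=0x2a, sp=0xa1
epilogue: pop r0=0xc1, sp=0xa2
prologue pushed ['r0', 'r3'] at ['0xa1', '0xa0']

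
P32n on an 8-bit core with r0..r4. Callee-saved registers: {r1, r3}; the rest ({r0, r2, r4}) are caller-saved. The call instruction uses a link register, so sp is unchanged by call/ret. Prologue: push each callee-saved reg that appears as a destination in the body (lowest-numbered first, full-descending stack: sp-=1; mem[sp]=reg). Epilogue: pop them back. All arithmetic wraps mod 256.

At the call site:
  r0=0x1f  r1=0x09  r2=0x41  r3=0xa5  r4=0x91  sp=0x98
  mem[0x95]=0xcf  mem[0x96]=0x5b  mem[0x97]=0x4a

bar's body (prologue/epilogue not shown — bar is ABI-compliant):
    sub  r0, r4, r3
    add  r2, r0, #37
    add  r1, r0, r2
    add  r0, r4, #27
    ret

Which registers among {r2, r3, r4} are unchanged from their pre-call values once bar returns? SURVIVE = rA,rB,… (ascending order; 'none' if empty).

prologue: push r1 → mem[0x97]=0x09, sp=0x97
body[0] sub  r0, r4, r3 → r0=0xec
body[1] add  r2, r0, #37 → r2=0x11
body[2] add  r1, r0, r2 → r1=0xfd
body[3] add  r0, r4, #27 → r0=0xac
epilogue: pop r1=0x09, sp=0x98
r2: caller-saved, written=True
r3: callee-saved, written=False
r4: caller-saved, written=False

SURVIVE = r3,r4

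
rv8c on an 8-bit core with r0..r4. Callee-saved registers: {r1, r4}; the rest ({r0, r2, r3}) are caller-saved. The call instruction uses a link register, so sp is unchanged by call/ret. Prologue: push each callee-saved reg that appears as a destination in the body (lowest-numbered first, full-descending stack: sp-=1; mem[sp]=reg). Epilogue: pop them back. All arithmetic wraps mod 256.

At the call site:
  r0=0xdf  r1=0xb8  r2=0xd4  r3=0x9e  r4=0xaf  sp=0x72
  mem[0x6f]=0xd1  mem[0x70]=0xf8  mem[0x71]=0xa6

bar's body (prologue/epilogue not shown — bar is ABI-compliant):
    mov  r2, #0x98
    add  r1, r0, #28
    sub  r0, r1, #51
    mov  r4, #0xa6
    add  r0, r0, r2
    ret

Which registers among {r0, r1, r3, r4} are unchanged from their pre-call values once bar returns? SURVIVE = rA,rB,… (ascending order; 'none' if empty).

prologue: push r1 -> mem[0x71]=0xb8, sp=0x71
prologue: push r4 -> mem[0x70]=0xaf, sp=0x70
body[0] mov  r2, #0x98 -> r2=0x98
body[1] add  r1, r0, #28 -> r1=0xfb
body[2] sub  r0, r1, #51 -> r0=0xc8
body[3] mov  r4, #0xa6 -> r4=0xa6
body[4] add  r0, r0, r2 -> r0=0x60
epilogue: pop r4=0xaf, sp=0x71
epilogue: pop r1=0xb8, sp=0x72
r0: caller-saved, written=True
r1: callee-saved, written=True
r3: caller-saved, written=False
r4: callee-saved, written=True

SURVIVE = r1,r3,r4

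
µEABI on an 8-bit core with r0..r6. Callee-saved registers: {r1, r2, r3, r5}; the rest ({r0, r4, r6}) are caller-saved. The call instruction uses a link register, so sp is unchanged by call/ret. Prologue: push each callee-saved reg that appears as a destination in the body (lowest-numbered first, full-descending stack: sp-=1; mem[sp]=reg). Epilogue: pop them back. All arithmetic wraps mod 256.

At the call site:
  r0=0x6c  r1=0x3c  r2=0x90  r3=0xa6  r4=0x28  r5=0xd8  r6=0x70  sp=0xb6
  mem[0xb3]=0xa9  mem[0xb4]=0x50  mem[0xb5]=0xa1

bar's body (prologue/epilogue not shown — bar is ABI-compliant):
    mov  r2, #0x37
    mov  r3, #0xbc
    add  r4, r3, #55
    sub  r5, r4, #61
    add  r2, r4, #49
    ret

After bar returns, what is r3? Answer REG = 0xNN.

prologue: push r2 → mem[0xb5]=0x90, sp=0xb5
prologue: push r3 → mem[0xb4]=0xa6, sp=0xb4
prologue: push r5 → mem[0xb3]=0xd8, sp=0xb3
body[0] mov  r2, #0x37 → r2=0x37
body[1] mov  r3, #0xbc → r3=0xbc
body[2] add  r4, r3, #55 → r4=0xf3
body[3] sub  r5, r4, #61 → r5=0xb6
body[4] add  r2, r4, #49 → r2=0x24
epilogue: pop r5=0xd8, sp=0xb4
epilogue: pop r3=0xa6, sp=0xb5
epilogue: pop r2=0x90, sp=0xb6
r3 is callee-saved → restored

REG = 0xa6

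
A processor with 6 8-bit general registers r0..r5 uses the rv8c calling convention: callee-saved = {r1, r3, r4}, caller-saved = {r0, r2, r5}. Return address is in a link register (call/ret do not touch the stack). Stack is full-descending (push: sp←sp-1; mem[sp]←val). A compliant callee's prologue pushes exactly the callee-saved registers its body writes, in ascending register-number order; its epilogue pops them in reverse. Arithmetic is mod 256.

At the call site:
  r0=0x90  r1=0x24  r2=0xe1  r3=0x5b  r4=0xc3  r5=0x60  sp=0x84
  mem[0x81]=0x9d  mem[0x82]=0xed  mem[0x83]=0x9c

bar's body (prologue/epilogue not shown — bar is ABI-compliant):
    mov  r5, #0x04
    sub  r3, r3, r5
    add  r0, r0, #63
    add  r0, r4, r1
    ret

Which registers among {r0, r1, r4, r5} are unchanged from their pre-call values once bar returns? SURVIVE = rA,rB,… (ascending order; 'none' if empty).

prologue: push r3 -> mem[0x83]=0x5b, sp=0x83
body[0] mov  r5, #0x04 -> r5=0x04
body[1] sub  r3, r3, r5 -> r3=0x57
body[2] add  r0, r0, #63 -> r0=0xcf
body[3] add  r0, r4, r1 -> r0=0xe7
epilogue: pop r3=0x5b, sp=0x84
r0: caller-saved, written=True
r1: callee-saved, written=False
r4: callee-saved, written=False
r5: caller-saved, written=True

SURVIVE = r1,r4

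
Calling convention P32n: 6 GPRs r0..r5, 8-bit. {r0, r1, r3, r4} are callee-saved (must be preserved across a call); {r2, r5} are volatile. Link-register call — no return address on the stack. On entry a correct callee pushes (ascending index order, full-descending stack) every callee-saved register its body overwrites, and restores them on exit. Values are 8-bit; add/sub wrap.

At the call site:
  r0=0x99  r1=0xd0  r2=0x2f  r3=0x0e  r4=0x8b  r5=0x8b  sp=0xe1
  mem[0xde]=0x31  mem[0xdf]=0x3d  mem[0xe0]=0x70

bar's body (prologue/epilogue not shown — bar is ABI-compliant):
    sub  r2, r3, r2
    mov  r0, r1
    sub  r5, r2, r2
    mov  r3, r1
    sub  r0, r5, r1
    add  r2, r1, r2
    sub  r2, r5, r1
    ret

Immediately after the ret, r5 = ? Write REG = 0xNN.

prologue: push r0 -> mem[0xe0]=0x99, sp=0xe0
prologue: push r3 -> mem[0xdf]=0x0e, sp=0xdf
body[0] sub  r2, r3, r2 -> r2=0xdf
body[1] mov  r0, r1 -> r0=0xd0
body[2] sub  r5, r2, r2 -> r5=0x00
body[3] mov  r3, r1 -> r3=0xd0
body[4] sub  r0, r5, r1 -> r0=0x30
body[5] add  r2, r1, r2 -> r2=0xaf
body[6] sub  r2, r5, r1 -> r2=0x30
epilogue: pop r3=0x0e, sp=0xe0
epilogue: pop r0=0x99, sp=0xe1
r5 is caller-saved -> body value

REG = 0x00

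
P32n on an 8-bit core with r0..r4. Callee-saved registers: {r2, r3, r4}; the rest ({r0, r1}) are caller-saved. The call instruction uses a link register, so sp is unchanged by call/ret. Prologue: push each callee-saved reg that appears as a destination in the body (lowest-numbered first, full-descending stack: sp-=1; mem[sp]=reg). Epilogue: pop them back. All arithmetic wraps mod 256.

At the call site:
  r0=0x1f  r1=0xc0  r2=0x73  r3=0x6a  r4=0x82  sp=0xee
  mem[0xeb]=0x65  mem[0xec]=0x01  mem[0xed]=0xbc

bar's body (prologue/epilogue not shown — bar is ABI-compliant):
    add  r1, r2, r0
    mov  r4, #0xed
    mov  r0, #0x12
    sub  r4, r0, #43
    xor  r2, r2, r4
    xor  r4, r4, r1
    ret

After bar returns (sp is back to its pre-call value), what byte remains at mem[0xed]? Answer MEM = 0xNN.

prologue: push r2 -> mem[0xed]=0x73, sp=0xed
prologue: push r4 -> mem[0xec]=0x82, sp=0xec
body[0] add  r1, r2, r0 -> r1=0x92
body[1] mov  r4, #0xed -> r4=0xed
body[2] mov  r0, #0x12 -> r0=0x12
body[3] sub  r4, r0, #43 -> r4=0xe7
body[4] xor  r2, r2, r4 -> r2=0x94
body[5] xor  r4, r4, r1 -> r4=0x75
epilogue: pop r4=0x82, sp=0xed
epilogue: pop r2=0x73, sp=0xee
prologue pushed ['r2', 'r4'] at ['0xed', '0xec']

MEM = 0x73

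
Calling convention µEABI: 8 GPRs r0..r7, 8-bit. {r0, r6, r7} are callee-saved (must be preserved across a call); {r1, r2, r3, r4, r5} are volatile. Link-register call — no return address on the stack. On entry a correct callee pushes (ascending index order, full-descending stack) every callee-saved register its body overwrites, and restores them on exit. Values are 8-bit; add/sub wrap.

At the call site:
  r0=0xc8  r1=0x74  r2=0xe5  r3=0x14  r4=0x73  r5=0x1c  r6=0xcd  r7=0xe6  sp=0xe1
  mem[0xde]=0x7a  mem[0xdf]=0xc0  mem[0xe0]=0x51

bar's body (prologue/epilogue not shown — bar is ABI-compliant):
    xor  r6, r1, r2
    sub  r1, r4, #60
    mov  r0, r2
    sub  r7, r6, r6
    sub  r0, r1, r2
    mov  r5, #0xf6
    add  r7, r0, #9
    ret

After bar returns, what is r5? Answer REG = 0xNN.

REG = 0xf6

prologue: push r0 → mem[0xe0]=0xc8, sp=0xe0
prologue: push r6 → mem[0xdf]=0xcd, sp=0xdf
prologue: push r7 → mem[0xde]=0xe6, sp=0xde
body[0] xor  r6, r1, r2 → r6=0x91
body[1] sub  r1, r4, #60 → r1=0x37
body[2] mov  r0, r2 → r0=0xe5
body[3] sub  r7, r6, r6 → r7=0x00
body[4] sub  r0, r1, r2 → r0=0x52
body[5] mov  r5, #0xf6 → r5=0xf6
body[6] add  r7, r0, #9 → r7=0x5b
epilogue: pop r7=0xe6, sp=0xdf
epilogue: pop r6=0xcd, sp=0xe0
epilogue: pop r0=0xc8, sp=0xe1
r5 is caller-saved → body value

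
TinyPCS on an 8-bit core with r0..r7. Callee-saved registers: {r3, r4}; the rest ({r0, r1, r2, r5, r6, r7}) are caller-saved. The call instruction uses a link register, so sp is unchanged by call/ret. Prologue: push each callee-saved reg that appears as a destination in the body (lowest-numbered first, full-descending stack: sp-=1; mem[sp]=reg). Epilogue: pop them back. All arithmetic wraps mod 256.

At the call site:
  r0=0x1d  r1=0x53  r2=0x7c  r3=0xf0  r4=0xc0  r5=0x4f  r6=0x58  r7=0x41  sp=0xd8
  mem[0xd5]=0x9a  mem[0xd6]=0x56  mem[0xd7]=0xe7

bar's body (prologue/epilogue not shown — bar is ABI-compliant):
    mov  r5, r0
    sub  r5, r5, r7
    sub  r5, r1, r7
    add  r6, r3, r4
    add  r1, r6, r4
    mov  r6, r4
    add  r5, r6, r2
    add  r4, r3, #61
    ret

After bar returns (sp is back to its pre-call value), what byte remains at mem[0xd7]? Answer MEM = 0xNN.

prologue: push r4 -> mem[0xd7]=0xc0, sp=0xd7
body[0] mov  r5, r0 -> r5=0x1d
body[1] sub  r5, r5, r7 -> r5=0xdc
body[2] sub  r5, r1, r7 -> r5=0x12
body[3] add  r6, r3, r4 -> r6=0xb0
body[4] add  r1, r6, r4 -> r1=0x70
body[5] mov  r6, r4 -> r6=0xc0
body[6] add  r5, r6, r2 -> r5=0x3c
body[7] add  r4, r3, #61 -> r4=0x2d
epilogue: pop r4=0xc0, sp=0xd8
prologue pushed ['r4'] at ['0xd7']

MEM = 0xc0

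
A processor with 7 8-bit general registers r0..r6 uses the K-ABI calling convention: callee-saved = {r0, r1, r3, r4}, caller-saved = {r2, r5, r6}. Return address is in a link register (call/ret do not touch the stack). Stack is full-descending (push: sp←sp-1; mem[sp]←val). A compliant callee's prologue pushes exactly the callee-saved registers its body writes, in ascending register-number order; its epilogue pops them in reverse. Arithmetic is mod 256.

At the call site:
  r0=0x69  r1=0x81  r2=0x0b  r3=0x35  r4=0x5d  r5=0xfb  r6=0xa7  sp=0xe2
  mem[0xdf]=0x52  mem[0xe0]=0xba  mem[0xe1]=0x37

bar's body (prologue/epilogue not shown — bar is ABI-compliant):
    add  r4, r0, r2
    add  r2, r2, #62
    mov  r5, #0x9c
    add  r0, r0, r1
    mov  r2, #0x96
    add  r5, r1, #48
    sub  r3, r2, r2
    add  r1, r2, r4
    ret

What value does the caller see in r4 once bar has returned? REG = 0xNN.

REG = 0x5d

prologue: push r0 -> mem[0xe1]=0x69, sp=0xe1
prologue: push r1 -> mem[0xe0]=0x81, sp=0xe0
prologue: push r3 -> mem[0xdf]=0x35, sp=0xdf
prologue: push r4 -> mem[0xde]=0x5d, sp=0xde
body[0] add  r4, r0, r2 -> r4=0x74
body[1] add  r2, r2, #62 -> r2=0x49
body[2] mov  r5, #0x9c -> r5=0x9c
body[3] add  r0, r0, r1 -> r0=0xea
body[4] mov  r2, #0x96 -> r2=0x96
body[5] add  r5, r1, #48 -> r5=0xb1
body[6] sub  r3, r2, r2 -> r3=0x00
body[7] add  r1, r2, r4 -> r1=0x0a
epilogue: pop r4=0x5d, sp=0xdf
epilogue: pop r3=0x35, sp=0xe0
epilogue: pop r1=0x81, sp=0xe1
epilogue: pop r0=0x69, sp=0xe2
r4 is callee-saved -> restored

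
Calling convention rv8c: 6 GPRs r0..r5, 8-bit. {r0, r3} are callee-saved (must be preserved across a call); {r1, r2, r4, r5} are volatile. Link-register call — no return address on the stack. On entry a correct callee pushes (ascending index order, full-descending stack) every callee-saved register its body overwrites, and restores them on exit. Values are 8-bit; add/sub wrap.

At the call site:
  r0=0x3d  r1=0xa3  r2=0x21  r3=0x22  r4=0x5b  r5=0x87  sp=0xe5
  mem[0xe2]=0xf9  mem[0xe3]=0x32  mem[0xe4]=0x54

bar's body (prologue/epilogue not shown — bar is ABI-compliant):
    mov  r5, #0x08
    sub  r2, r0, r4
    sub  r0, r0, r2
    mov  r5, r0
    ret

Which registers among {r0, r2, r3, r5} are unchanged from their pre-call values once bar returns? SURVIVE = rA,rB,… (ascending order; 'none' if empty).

prologue: push r0 → mem[0xe4]=0x3d, sp=0xe4
body[0] mov  r5, #0x08 → r5=0x08
body[1] sub  r2, r0, r4 → r2=0xe2
body[2] sub  r0, r0, r2 → r0=0x5b
body[3] mov  r5, r0 → r5=0x5b
epilogue: pop r0=0x3d, sp=0xe5
r0: callee-saved, written=True
r2: caller-saved, written=True
r3: callee-saved, written=False
r5: caller-saved, written=True

SURVIVE = r0,r3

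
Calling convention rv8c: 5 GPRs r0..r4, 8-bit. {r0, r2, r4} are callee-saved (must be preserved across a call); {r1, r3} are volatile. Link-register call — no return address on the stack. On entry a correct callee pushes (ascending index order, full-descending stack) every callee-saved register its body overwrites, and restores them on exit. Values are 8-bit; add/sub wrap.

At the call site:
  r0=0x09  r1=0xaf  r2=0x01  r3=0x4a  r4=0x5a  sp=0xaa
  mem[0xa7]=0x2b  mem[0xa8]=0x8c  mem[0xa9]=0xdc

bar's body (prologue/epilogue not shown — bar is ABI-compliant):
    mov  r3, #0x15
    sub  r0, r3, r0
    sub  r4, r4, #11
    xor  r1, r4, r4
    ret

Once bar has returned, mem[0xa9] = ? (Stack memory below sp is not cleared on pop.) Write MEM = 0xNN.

prologue: push r0 → mem[0xa9]=0x09, sp=0xa9
prologue: push r4 → mem[0xa8]=0x5a, sp=0xa8
body[0] mov  r3, #0x15 → r3=0x15
body[1] sub  r0, r3, r0 → r0=0x0c
body[2] sub  r4, r4, #11 → r4=0x4f
body[3] xor  r1, r4, r4 → r1=0x00
epilogue: pop r4=0x5a, sp=0xa9
epilogue: pop r0=0x09, sp=0xaa
prologue pushed ['r0', 'r4'] at ['0xa9', '0xa8']

MEM = 0x09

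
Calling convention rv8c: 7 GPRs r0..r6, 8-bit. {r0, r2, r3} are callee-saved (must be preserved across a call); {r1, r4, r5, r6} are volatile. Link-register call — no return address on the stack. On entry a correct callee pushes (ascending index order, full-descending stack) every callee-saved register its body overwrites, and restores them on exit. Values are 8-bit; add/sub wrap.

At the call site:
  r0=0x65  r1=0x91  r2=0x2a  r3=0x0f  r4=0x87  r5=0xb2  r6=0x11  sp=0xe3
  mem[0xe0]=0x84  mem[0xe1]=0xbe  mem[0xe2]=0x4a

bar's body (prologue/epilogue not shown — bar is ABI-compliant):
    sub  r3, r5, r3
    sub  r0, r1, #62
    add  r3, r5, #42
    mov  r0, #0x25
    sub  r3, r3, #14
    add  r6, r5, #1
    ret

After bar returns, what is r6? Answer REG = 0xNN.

prologue: push r0 -> mem[0xe2]=0x65, sp=0xe2
prologue: push r3 -> mem[0xe1]=0x0f, sp=0xe1
body[0] sub  r3, r5, r3 -> r3=0xa3
body[1] sub  r0, r1, #62 -> r0=0x53
body[2] add  r3, r5, #42 -> r3=0xdc
body[3] mov  r0, #0x25 -> r0=0x25
body[4] sub  r3, r3, #14 -> r3=0xce
body[5] add  r6, r5, #1 -> r6=0xb3
epilogue: pop r3=0x0f, sp=0xe2
epilogue: pop r0=0x65, sp=0xe3
r6 is caller-saved -> body value

REG = 0xb3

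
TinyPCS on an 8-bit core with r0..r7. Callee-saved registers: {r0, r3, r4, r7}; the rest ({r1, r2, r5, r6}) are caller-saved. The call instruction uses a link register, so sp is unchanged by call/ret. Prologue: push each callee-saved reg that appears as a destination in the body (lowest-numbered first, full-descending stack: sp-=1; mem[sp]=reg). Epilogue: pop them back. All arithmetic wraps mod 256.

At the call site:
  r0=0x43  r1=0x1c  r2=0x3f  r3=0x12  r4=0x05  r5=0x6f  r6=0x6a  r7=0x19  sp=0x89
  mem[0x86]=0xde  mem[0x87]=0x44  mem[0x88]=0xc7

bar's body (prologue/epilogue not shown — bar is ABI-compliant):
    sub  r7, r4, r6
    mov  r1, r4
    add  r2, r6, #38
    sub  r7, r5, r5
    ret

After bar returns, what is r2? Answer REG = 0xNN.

REG = 0x90

prologue: push r7 → mem[0x88]=0x19, sp=0x88
body[0] sub  r7, r4, r6 → r7=0x9b
body[1] mov  r1, r4 → r1=0x05
body[2] add  r2, r6, #38 → r2=0x90
body[3] sub  r7, r5, r5 → r7=0x00
epilogue: pop r7=0x19, sp=0x89
r2 is caller-saved → body value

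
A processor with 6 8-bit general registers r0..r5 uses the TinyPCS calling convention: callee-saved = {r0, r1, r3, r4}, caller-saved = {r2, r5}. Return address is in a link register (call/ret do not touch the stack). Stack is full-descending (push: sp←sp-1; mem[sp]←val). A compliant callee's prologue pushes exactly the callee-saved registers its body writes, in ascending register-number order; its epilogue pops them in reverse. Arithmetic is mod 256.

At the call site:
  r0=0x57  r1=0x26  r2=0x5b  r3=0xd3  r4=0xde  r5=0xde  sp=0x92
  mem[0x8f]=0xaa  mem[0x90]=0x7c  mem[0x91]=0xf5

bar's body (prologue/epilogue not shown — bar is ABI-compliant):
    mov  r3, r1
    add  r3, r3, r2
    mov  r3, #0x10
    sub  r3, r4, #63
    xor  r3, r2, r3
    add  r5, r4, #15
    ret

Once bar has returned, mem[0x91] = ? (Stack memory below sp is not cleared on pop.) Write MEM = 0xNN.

prologue: push r3 → mem[0x91]=0xd3, sp=0x91
body[0] mov  r3, r1 → r3=0x26
body[1] add  r3, r3, r2 → r3=0x81
body[2] mov  r3, #0x10 → r3=0x10
body[3] sub  r3, r4, #63 → r3=0x9f
body[4] xor  r3, r2, r3 → r3=0xc4
body[5] add  r5, r4, #15 → r5=0xed
epilogue: pop r3=0xd3, sp=0x92
prologue pushed ['r3'] at ['0x91']

MEM = 0xd3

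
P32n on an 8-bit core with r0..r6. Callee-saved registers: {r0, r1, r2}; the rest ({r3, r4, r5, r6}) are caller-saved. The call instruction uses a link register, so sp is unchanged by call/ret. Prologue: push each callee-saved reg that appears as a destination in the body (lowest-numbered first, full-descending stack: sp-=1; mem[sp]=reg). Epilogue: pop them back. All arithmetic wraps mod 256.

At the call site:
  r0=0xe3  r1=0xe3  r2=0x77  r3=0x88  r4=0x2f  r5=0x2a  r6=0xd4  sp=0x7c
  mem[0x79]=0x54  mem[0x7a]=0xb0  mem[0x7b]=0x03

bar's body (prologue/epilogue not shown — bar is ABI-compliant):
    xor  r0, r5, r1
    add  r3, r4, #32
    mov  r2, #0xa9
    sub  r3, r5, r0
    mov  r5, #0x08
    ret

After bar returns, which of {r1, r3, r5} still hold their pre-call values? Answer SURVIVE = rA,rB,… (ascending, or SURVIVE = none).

prologue: push r0 → mem[0x7b]=0xe3, sp=0x7b
prologue: push r2 → mem[0x7a]=0x77, sp=0x7a
body[0] xor  r0, r5, r1 → r0=0xc9
body[1] add  r3, r4, #32 → r3=0x4f
body[2] mov  r2, #0xa9 → r2=0xa9
body[3] sub  r3, r5, r0 → r3=0x61
body[4] mov  r5, #0x08 → r5=0x08
epilogue: pop r2=0x77, sp=0x7b
epilogue: pop r0=0xe3, sp=0x7c
r1: callee-saved, written=False
r3: caller-saved, written=True
r5: caller-saved, written=True

SURVIVE = r1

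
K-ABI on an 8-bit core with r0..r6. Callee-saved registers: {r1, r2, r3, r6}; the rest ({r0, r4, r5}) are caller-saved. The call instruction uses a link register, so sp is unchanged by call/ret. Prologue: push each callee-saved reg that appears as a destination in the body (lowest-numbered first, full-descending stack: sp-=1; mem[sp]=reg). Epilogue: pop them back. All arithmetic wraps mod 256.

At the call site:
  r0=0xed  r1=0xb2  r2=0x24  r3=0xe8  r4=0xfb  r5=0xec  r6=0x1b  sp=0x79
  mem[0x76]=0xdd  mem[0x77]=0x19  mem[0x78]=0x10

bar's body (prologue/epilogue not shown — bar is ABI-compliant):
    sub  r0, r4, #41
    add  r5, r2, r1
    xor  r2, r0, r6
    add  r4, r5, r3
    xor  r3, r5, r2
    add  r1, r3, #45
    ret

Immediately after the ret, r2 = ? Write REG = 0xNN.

prologue: push r1 -> mem[0x78]=0xb2, sp=0x78
prologue: push r2 -> mem[0x77]=0x24, sp=0x77
prologue: push r3 -> mem[0x76]=0xe8, sp=0x76
body[0] sub  r0, r4, #41 -> r0=0xd2
body[1] add  r5, r2, r1 -> r5=0xd6
body[2] xor  r2, r0, r6 -> r2=0xc9
body[3] add  r4, r5, r3 -> r4=0xbe
body[4] xor  r3, r5, r2 -> r3=0x1f
body[5] add  r1, r3, #45 -> r1=0x4c
epilogue: pop r3=0xe8, sp=0x77
epilogue: pop r2=0x24, sp=0x78
epilogue: pop r1=0xb2, sp=0x79
r2 is callee-saved -> restored

REG = 0x24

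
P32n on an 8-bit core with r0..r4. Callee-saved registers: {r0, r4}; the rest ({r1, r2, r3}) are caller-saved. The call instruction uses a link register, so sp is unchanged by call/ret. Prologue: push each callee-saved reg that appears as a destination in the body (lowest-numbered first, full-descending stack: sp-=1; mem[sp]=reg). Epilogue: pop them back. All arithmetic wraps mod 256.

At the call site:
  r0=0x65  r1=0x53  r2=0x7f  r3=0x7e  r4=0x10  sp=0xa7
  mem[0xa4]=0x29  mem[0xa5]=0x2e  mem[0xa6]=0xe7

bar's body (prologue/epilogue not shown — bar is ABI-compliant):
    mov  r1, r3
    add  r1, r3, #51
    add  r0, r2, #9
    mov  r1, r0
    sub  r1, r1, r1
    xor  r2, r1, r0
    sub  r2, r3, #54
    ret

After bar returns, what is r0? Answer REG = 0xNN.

prologue: push r0 → mem[0xa6]=0x65, sp=0xa6
body[0] mov  r1, r3 → r1=0x7e
body[1] add  r1, r3, #51 → r1=0xb1
body[2] add  r0, r2, #9 → r0=0x88
body[3] mov  r1, r0 → r1=0x88
body[4] sub  r1, r1, r1 → r1=0x00
body[5] xor  r2, r1, r0 → r2=0x88
body[6] sub  r2, r3, #54 → r2=0x48
epilogue: pop r0=0x65, sp=0xa7
r0 is callee-saved → restored

REG = 0x65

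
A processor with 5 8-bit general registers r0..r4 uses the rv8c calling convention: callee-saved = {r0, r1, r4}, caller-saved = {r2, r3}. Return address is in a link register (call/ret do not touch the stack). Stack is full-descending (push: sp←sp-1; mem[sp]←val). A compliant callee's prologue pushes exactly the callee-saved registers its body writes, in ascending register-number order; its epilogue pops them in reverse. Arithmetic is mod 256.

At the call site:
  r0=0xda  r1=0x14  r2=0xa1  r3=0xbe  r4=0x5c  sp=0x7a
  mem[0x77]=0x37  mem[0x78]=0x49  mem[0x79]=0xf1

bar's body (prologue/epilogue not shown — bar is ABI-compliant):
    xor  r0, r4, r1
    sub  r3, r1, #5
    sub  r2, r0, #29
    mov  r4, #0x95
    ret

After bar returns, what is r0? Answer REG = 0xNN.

prologue: push r0 -> mem[0x79]=0xda, sp=0x79
prologue: push r4 -> mem[0x78]=0x5c, sp=0x78
body[0] xor  r0, r4, r1 -> r0=0x48
body[1] sub  r3, r1, #5 -> r3=0x0f
body[2] sub  r2, r0, #29 -> r2=0x2b
body[3] mov  r4, #0x95 -> r4=0x95
epilogue: pop r4=0x5c, sp=0x79
epilogue: pop r0=0xda, sp=0x7a
r0 is callee-saved -> restored

REG = 0xda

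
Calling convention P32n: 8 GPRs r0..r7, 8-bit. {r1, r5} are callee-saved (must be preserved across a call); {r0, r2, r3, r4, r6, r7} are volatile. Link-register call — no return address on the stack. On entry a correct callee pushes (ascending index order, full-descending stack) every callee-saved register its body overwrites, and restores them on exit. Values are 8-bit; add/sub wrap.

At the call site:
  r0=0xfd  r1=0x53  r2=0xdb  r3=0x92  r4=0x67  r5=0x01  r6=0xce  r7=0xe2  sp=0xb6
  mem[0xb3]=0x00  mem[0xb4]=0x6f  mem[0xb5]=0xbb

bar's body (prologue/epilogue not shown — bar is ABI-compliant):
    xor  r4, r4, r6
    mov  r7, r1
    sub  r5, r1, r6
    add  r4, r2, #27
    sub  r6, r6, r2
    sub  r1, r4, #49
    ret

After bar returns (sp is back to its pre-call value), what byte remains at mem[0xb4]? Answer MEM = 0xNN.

MEM = 0x01

prologue: push r1 -> mem[0xb5]=0x53, sp=0xb5
prologue: push r5 -> mem[0xb4]=0x01, sp=0xb4
body[0] xor  r4, r4, r6 -> r4=0xa9
body[1] mov  r7, r1 -> r7=0x53
body[2] sub  r5, r1, r6 -> r5=0x85
body[3] add  r4, r2, #27 -> r4=0xf6
body[4] sub  r6, r6, r2 -> r6=0xf3
body[5] sub  r1, r4, #49 -> r1=0xc5
epilogue: pop r5=0x01, sp=0xb5
epilogue: pop r1=0x53, sp=0xb6
prologue pushed ['r1', 'r5'] at ['0xb5', '0xb4']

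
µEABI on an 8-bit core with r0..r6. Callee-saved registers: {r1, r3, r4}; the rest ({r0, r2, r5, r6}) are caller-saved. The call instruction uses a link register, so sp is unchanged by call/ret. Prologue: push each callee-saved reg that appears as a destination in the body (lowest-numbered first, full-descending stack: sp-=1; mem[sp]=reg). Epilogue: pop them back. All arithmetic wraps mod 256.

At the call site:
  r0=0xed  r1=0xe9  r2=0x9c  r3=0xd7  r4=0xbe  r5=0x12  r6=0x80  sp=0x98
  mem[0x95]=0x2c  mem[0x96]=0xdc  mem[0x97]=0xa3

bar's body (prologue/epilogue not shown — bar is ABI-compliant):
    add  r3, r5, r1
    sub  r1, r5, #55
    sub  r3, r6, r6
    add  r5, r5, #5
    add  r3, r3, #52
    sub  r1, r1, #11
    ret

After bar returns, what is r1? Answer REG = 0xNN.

prologue: push r1 -> mem[0x97]=0xe9, sp=0x97
prologue: push r3 -> mem[0x96]=0xd7, sp=0x96
body[0] add  r3, r5, r1 -> r3=0xfb
body[1] sub  r1, r5, #55 -> r1=0xdb
body[2] sub  r3, r6, r6 -> r3=0x00
body[3] add  r5, r5, #5 -> r5=0x17
body[4] add  r3, r3, #52 -> r3=0x34
body[5] sub  r1, r1, #11 -> r1=0xd0
epilogue: pop r3=0xd7, sp=0x97
epilogue: pop r1=0xe9, sp=0x98
r1 is callee-saved -> restored

REG = 0xe9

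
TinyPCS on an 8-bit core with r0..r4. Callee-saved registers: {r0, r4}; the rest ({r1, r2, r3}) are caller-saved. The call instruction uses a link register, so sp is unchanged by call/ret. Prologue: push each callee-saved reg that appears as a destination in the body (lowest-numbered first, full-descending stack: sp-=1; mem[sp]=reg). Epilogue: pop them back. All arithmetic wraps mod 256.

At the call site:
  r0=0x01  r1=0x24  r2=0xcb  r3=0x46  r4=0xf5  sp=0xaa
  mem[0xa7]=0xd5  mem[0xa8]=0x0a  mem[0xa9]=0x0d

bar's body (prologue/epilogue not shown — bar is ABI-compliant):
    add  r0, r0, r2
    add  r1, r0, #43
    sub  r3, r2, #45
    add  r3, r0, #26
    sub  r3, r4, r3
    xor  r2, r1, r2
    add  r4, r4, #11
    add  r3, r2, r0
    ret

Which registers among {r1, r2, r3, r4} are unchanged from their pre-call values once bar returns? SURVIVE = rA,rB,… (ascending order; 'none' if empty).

prologue: push r0 -> mem[0xa9]=0x01, sp=0xa9
prologue: push r4 -> mem[0xa8]=0xf5, sp=0xa8
body[0] add  r0, r0, r2 -> r0=0xcc
body[1] add  r1, r0, #43 -> r1=0xf7
body[2] sub  r3, r2, #45 -> r3=0x9e
body[3] add  r3, r0, #26 -> r3=0xe6
body[4] sub  r3, r4, r3 -> r3=0x0f
body[5] xor  r2, r1, r2 -> r2=0x3c
body[6] add  r4, r4, #11 -> r4=0x00
body[7] add  r3, r2, r0 -> r3=0x08
epilogue: pop r4=0xf5, sp=0xa9
epilogue: pop r0=0x01, sp=0xaa
r1: caller-saved, written=True
r2: caller-saved, written=True
r3: caller-saved, written=True
r4: callee-saved, written=True

SURVIVE = r4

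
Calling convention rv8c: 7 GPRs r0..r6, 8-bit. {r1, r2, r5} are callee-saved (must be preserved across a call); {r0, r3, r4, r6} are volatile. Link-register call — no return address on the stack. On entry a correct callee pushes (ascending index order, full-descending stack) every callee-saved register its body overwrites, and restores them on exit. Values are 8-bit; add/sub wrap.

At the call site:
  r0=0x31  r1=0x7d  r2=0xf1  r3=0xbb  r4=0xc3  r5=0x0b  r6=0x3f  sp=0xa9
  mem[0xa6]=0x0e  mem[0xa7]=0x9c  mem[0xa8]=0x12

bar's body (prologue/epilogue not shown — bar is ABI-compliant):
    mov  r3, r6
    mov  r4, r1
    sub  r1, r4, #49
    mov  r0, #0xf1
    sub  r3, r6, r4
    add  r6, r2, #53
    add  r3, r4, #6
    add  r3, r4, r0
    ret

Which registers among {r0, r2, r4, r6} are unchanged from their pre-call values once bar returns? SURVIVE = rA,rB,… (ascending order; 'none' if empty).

SURVIVE = r2

prologue: push r1 → mem[0xa8]=0x7d, sp=0xa8
body[0] mov  r3, r6 → r3=0x3f
body[1] mov  r4, r1 → r4=0x7d
body[2] sub  r1, r4, #49 → r1=0x4c
body[3] mov  r0, #0xf1 → r0=0xf1
body[4] sub  r3, r6, r4 → r3=0xc2
body[5] add  r6, r2, #53 → r6=0x26
body[6] add  r3, r4, #6 → r3=0x83
body[7] add  r3, r4, r0 → r3=0x6e
epilogue: pop r1=0x7d, sp=0xa9
r0: caller-saved, written=True
r2: callee-saved, written=False
r4: caller-saved, written=True
r6: caller-saved, written=True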